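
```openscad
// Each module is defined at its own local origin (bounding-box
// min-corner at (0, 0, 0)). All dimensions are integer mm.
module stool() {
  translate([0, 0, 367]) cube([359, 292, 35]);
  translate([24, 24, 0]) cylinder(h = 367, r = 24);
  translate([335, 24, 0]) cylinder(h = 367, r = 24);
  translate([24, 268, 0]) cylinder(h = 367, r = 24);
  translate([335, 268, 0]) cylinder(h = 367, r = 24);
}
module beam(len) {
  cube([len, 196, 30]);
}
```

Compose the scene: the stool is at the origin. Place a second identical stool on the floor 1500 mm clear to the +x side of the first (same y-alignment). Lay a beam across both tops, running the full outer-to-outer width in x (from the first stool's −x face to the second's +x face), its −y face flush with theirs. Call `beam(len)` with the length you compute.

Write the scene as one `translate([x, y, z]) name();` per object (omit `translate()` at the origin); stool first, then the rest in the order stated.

stool();
translate([1859, 0, 0]) stool();
translate([0, 0, 402]) beam(2218);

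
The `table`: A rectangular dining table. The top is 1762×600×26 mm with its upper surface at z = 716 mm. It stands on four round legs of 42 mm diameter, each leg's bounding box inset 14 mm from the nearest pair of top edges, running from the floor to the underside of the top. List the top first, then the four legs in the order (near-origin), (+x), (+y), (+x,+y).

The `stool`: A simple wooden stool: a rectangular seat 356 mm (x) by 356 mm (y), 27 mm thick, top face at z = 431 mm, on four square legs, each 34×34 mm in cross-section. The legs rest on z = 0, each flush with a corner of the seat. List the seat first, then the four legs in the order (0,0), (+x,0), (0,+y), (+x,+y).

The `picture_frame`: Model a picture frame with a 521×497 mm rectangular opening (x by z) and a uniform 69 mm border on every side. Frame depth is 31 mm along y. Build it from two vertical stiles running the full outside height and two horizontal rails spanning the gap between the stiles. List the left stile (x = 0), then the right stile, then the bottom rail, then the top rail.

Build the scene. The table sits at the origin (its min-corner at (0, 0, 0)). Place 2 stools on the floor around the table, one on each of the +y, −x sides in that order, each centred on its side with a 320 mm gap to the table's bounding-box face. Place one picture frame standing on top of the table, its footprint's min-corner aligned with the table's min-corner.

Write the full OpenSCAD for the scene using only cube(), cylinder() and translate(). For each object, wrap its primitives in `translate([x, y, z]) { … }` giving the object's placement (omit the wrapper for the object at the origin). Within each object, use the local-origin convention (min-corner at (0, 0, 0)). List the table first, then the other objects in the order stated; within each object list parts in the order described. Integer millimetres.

translate([0, 0, 690]) cube([1762, 600, 26]);
translate([35, 35, 0]) cylinder(h = 690, r = 21);
translate([1727, 35, 0]) cylinder(h = 690, r = 21);
translate([35, 565, 0]) cylinder(h = 690, r = 21);
translate([1727, 565, 0]) cylinder(h = 690, r = 21);
translate([703, 920, 0]) {
  translate([0, 0, 404]) cube([356, 356, 27]);
  cube([34, 34, 404]);
  translate([322, 0, 0]) cube([34, 34, 404]);
  translate([0, 322, 0]) cube([34, 34, 404]);
  translate([322, 322, 0]) cube([34, 34, 404]);
}
translate([-676, 122, 0]) {
  translate([0, 0, 404]) cube([356, 356, 27]);
  cube([34, 34, 404]);
  translate([322, 0, 0]) cube([34, 34, 404]);
  translate([0, 322, 0]) cube([34, 34, 404]);
  translate([322, 322, 0]) cube([34, 34, 404]);
}
translate([0, 0, 716]) {
  cube([69, 31, 635]);
  translate([590, 0, 0]) cube([69, 31, 635]);
  translate([69, 0, 0]) cube([521, 31, 69]);
  translate([69, 0, 566]) cube([521, 31, 69]);
}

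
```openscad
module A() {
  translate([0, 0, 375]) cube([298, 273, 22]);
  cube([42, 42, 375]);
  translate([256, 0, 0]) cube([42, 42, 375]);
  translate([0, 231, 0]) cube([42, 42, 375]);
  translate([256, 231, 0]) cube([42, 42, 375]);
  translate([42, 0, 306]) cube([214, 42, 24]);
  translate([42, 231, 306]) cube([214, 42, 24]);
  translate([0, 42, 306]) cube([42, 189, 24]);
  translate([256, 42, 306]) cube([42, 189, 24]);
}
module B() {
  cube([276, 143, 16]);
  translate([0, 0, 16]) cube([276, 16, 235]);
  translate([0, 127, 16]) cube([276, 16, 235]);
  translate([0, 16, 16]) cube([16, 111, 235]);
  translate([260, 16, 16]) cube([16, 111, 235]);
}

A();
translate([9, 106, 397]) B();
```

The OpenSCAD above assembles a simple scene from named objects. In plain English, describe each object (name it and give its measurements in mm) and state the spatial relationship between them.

A is a four-legged stool. The seat is 298×273 mm, 22 mm thick, top at z = 397 mm. It stands on four square legs, each 42×42 mm in cross-section, from z = 0 to the seat underside, each flush with a corner of the seat. Four stretchers, 42 mm wide and 24 mm tall, connect adjacent legs with their undersides at z = 306 mm, each running between the inner faces of the legs it joins and aligned with the legs' outer faces on the other axis.

B is an open storage box with external size 276×143×251 mm and wall thickness 16 mm (the base is also 16 mm thick). The base covers the whole footprint; the four walls stand on the base, with the y-facing walls full-width and the x-facing walls fitting between their inner faces.

The open box is on top of the stool.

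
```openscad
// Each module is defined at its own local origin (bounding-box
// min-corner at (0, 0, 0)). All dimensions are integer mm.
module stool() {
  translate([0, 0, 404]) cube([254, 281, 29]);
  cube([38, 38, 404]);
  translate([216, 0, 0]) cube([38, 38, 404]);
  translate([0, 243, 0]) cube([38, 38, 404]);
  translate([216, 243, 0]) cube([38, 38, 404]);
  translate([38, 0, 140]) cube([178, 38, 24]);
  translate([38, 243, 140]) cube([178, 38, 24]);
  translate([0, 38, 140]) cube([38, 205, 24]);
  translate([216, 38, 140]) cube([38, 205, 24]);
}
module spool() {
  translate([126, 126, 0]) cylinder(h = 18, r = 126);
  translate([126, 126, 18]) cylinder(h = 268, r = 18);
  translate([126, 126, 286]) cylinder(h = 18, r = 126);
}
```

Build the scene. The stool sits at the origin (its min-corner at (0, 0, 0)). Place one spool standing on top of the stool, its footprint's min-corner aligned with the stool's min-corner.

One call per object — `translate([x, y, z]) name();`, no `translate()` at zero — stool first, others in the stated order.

stool();
translate([0, 0, 433]) spool();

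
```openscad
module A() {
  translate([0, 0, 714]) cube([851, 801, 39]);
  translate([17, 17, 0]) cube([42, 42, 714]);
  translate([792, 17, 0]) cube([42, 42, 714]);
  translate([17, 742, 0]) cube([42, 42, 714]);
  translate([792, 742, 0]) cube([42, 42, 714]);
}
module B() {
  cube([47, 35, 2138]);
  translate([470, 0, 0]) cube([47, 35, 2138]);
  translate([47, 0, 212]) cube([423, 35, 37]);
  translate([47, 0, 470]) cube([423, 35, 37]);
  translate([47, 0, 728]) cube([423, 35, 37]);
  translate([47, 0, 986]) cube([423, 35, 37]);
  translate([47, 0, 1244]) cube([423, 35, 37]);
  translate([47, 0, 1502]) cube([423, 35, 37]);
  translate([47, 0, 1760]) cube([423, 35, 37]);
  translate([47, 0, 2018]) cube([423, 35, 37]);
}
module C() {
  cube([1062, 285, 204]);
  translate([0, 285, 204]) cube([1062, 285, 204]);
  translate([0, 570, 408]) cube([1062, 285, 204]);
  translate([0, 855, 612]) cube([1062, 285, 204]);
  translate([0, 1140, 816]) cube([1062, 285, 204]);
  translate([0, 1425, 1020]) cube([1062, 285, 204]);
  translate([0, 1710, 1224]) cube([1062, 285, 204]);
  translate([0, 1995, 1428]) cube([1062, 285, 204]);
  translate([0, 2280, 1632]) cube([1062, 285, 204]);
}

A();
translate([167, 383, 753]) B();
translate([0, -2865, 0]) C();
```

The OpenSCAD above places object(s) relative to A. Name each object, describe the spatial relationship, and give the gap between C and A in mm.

The staircase's nearest face is 300 mm from the table's −y face.

A is a table. B is a ladder. C is a staircase. The ladder is on top of the table, centred. The staircase is on the floor beside the table on its −y side. The gap between the staircase and the table is 300 mm.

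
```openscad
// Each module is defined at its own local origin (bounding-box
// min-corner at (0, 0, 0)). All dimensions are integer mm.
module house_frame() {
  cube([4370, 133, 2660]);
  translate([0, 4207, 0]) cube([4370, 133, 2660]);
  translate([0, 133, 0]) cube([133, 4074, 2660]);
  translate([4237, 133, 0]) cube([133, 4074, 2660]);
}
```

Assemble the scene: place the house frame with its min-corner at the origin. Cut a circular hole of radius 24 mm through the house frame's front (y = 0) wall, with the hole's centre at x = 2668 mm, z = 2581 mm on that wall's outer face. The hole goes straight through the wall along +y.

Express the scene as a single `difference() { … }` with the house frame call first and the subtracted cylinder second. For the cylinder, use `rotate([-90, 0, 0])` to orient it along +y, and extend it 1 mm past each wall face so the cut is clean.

difference() {
  house_frame();
  translate([2668, -1, 2581]) rotate([-90, 0, 0]) cylinder(h = 135, r = 24);
}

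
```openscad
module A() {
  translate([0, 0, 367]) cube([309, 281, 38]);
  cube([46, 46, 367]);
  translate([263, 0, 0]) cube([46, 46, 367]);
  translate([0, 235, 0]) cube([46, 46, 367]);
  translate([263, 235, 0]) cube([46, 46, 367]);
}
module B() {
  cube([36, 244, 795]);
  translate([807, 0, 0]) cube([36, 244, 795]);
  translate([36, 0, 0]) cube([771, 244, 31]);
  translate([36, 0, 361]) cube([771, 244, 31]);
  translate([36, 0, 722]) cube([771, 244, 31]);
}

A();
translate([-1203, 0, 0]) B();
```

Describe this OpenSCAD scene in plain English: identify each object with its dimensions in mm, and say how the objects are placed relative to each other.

A is a simple wooden stool: a rectangular seat 309 mm (x) by 281 mm (y), 38 mm thick, top face at z = 405 mm, on four square legs, each 46×46 mm in cross-section. The legs rest on z = 0, each flush with a corner of the seat.

B is an open bookshelf. Two side panels, each 36 mm thick, 244 mm deep and 795 mm tall, stand 843 mm apart (outside-to-outside). Between them sit 3 shelves, each 31 mm thick and 244 mm deep, spanning the full gap between the sides. The bottom shelf rests on the floor (its underside at z = 0) and the clear gap between one shelf's top and the next shelf's underside is 330 mm.

The bookshelf is on the floor beside the stool on its −x side.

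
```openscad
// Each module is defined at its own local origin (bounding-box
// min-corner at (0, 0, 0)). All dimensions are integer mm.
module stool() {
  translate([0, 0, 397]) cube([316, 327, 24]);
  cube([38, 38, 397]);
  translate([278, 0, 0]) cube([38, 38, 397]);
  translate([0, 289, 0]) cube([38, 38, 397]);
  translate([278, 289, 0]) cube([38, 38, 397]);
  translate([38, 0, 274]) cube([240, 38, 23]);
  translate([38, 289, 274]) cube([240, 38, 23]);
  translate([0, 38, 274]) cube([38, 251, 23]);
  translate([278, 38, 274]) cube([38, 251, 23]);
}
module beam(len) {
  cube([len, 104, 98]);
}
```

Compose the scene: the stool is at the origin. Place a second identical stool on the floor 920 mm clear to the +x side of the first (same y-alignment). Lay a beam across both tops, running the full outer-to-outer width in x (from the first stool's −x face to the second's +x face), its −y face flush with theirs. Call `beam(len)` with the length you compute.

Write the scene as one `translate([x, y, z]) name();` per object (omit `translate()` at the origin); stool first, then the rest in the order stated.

stool();
translate([1236, 0, 0]) stool();
translate([0, 0, 421]) beam(1552);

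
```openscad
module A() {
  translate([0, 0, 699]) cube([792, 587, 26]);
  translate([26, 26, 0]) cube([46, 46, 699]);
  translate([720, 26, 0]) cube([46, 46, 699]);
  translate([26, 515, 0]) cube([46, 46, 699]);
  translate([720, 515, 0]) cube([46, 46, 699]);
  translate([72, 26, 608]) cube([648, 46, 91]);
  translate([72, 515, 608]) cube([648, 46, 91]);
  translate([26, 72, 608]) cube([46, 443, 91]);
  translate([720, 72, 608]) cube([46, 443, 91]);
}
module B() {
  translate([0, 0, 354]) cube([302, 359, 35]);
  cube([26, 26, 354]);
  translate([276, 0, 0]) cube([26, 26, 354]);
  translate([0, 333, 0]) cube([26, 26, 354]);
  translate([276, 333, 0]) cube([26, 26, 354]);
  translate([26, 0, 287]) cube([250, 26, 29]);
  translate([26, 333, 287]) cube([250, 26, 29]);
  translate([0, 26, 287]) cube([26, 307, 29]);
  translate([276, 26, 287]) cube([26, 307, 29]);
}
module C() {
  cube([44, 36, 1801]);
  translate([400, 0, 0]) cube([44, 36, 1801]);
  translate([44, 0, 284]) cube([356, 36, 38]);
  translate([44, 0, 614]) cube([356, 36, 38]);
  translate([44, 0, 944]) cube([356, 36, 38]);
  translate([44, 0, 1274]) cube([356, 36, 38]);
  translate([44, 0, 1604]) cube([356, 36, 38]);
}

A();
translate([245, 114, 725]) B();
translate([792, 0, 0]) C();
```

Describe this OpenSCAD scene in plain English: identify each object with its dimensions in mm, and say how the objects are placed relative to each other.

A is a rectangular dining table. The top is 792×587×26 mm with its upper surface at z = 725 mm. It stands on four 46×46 mm square legs, each inset 26 mm from the nearest pair of top edges, running from the floor to the underside of the top. Four apron rails, 46 mm thick and 91 mm tall, run between adjacent legs with their top edges flush with the underside of the top and their outer faces flush with the legs' outer faces.

B is a simple wooden stool: a rectangular seat 302 mm (x) by 359 mm (y), 35 mm thick, top face at z = 389 mm, on four square legs, each 26×26 mm in cross-section. The legs rest on z = 0, each flush with a corner of the seat. Four stretchers, 26 mm wide and 29 mm tall, connect adjacent legs with their undersides at z = 287 mm, each running between the inner faces of the legs it joins and aligned with the legs' outer faces on the other axis.

C is a straight ladder. Two 44×36 mm vertical rails, 1801 mm tall, stand 444 mm apart (outside-to-outside) with their front faces coplanar on the −y side. 5 rungs, each 36 mm deep and 38 mm tall, span between the inner faces of the rails, front faces flush with the rails. The lowest rung's underside is at z = 284 mm and rungs are spaced 330 mm apart (underside to underside).

The stool is on top of the table, centred. The ladder is against the table's +x side, with their −y faces flush.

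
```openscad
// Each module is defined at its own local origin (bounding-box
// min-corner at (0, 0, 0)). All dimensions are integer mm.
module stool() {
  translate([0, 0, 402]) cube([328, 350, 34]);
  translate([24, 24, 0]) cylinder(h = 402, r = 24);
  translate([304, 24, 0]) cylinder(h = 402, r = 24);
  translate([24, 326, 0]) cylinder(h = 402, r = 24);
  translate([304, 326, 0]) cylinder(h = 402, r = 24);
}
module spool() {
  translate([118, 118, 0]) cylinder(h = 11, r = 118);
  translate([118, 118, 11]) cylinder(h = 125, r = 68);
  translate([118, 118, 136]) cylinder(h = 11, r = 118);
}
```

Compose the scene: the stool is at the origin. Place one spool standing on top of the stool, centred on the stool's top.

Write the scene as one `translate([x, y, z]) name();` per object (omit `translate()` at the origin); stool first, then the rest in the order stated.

stool();
translate([46, 57, 436]) spool();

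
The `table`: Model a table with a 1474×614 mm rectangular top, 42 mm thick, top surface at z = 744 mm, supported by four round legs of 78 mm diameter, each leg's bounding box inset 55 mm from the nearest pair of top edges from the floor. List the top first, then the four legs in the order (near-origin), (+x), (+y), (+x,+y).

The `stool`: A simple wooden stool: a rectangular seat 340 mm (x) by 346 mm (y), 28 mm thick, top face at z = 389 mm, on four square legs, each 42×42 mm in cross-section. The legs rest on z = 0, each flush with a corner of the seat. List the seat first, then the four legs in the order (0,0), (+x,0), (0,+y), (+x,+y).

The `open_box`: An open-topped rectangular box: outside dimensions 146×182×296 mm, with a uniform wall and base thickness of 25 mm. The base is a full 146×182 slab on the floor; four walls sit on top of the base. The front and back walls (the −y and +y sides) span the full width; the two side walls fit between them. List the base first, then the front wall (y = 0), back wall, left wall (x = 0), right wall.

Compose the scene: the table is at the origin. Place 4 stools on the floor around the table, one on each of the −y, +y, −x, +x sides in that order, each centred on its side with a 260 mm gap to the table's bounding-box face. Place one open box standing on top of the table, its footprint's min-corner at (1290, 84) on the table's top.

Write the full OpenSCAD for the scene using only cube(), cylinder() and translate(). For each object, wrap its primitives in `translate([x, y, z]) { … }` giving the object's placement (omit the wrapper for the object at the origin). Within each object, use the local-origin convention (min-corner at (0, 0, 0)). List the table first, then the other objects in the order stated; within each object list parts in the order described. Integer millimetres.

translate([0, 0, 702]) cube([1474, 614, 42]);
translate([94, 94, 0]) cylinder(h = 702, r = 39);
translate([1380, 94, 0]) cylinder(h = 702, r = 39);
translate([94, 520, 0]) cylinder(h = 702, r = 39);
translate([1380, 520, 0]) cylinder(h = 702, r = 39);
translate([567, -606, 0]) {
  translate([0, 0, 361]) cube([340, 346, 28]);
  cube([42, 42, 361]);
  translate([298, 0, 0]) cube([42, 42, 361]);
  translate([0, 304, 0]) cube([42, 42, 361]);
  translate([298, 304, 0]) cube([42, 42, 361]);
}
translate([567, 874, 0]) {
  translate([0, 0, 361]) cube([340, 346, 28]);
  cube([42, 42, 361]);
  translate([298, 0, 0]) cube([42, 42, 361]);
  translate([0, 304, 0]) cube([42, 42, 361]);
  translate([298, 304, 0]) cube([42, 42, 361]);
}
translate([-600, 134, 0]) {
  translate([0, 0, 361]) cube([340, 346, 28]);
  cube([42, 42, 361]);
  translate([298, 0, 0]) cube([42, 42, 361]);
  translate([0, 304, 0]) cube([42, 42, 361]);
  translate([298, 304, 0]) cube([42, 42, 361]);
}
translate([1734, 134, 0]) {
  translate([0, 0, 361]) cube([340, 346, 28]);
  cube([42, 42, 361]);
  translate([298, 0, 0]) cube([42, 42, 361]);
  translate([0, 304, 0]) cube([42, 42, 361]);
  translate([298, 304, 0]) cube([42, 42, 361]);
}
translate([1290, 84, 744]) {
  cube([146, 182, 25]);
  translate([0, 0, 25]) cube([146, 25, 271]);
  translate([0, 157, 25]) cube([146, 25, 271]);
  translate([0, 25, 25]) cube([25, 132, 271]);
  translate([121, 25, 25]) cube([25, 132, 271]);
}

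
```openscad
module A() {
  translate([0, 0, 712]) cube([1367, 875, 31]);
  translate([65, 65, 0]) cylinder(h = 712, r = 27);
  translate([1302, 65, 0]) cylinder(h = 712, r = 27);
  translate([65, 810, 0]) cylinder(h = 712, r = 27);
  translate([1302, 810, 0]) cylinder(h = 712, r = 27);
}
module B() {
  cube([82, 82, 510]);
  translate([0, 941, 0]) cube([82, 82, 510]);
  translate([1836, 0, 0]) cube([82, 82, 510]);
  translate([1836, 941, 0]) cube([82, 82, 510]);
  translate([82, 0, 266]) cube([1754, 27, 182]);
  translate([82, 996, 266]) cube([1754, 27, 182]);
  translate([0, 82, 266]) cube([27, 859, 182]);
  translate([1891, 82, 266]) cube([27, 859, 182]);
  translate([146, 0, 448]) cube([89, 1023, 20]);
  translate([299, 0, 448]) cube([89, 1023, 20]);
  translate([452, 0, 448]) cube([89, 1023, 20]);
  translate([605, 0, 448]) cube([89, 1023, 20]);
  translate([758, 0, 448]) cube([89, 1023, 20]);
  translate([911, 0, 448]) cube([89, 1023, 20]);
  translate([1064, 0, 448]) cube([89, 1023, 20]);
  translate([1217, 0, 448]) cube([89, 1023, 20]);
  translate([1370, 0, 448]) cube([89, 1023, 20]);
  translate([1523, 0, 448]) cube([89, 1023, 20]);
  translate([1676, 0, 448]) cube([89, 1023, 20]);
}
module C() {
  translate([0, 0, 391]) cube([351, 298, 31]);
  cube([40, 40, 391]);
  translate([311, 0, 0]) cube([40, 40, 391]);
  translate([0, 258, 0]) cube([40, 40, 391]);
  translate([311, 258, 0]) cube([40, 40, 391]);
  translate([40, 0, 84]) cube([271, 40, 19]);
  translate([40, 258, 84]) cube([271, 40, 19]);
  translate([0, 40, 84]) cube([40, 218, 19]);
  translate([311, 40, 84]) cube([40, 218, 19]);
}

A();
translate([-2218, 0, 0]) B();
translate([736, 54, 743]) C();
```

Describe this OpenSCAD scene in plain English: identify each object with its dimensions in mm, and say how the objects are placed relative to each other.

A is a table with a 1367×875 mm rectangular top, 31 mm thick, top surface at z = 743 mm, supported by four round legs of 54 mm diameter, each leg's bounding box inset 38 mm from the nearest pair of top edges, running from the floor.

B is a bed frame 1918 mm long (x) by 1023 mm wide (y). Four 82×82 mm corner posts, 510 mm tall, at the corners of the footprint. Four rails of 27 mm thickness and 182 mm height run between adjacent posts with their undersides at z = 266 mm, their outer faces flush with the outside of the frame (the two x-running rails run between the posts' inner faces; the two y-running rails run between the posts' inner faces). 11 slats, each 89 mm wide (x) and 20 mm thick, lie across the top of the two x-running rails, running the full 1023 mm width of the frame in y; the slats are evenly spaced along x between the inner faces of the end posts with equal gaps (rounded down to the nearest mm) at the −x end and between each pair — any rounding remainder accumulates at the +x end.

C is a four-legged stool. The seat is a 351×298×31 mm slab whose top surface is at z = 422 mm; four square legs, each 40×40 mm in cross-section, run from the floor (z = 0) to the underside of the seat, each flush with a corner of the seat. Four stretchers, 40 mm wide and 19 mm tall, connect adjacent legs with their undersides at z = 84 mm, each running between the inner faces of the legs it joins and aligned with the legs' outer faces on the other axis.

The bed frame is on the floor beside the table on its −x side. The stool is on top of the table.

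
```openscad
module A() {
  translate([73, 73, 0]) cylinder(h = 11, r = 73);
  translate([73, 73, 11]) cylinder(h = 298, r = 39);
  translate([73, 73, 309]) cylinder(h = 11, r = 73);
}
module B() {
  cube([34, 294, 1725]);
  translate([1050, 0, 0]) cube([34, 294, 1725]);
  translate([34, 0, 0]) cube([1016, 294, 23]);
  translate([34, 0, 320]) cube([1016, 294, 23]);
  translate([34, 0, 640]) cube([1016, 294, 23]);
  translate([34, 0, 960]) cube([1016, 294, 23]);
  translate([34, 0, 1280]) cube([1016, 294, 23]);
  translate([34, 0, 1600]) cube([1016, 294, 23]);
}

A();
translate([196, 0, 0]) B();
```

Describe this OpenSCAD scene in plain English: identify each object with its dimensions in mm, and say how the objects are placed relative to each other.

A is a spool: two coaxial disc flanges of radius 73 mm and thickness 11 mm, joined by a core cylinder of radius 39 mm and height 298 mm. The lower flange rests on z = 0 and the three cylinders share a vertical axis.

B is an open bookshelf. Two side panels, each 34 mm thick, 294 mm deep and 1725 mm tall, stand 1084 mm apart (outside-to-outside). Between them sit 6 shelves, each 23 mm thick and 294 mm deep, spanning the full gap between the sides. The bottom shelf rests on the floor (its underside at z = 0) and the clear gap between one shelf's top and the next shelf's underside is 297 mm.

The bookshelf is on the floor beside the spool on its +x side.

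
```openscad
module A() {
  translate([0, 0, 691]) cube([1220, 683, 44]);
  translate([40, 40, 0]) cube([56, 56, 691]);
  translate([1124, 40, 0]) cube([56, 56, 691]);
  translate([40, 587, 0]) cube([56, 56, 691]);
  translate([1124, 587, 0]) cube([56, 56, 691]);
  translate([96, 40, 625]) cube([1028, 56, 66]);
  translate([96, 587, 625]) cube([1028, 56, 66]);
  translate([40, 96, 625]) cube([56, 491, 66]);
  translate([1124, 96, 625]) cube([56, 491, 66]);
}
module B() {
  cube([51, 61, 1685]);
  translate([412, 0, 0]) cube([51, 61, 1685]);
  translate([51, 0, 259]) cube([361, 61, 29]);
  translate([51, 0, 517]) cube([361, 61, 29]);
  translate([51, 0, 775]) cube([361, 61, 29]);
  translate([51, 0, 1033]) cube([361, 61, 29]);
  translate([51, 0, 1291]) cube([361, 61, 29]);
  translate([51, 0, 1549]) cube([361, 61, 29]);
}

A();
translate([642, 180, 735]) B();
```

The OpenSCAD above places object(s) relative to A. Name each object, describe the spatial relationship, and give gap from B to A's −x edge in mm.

A is a table. B is a ladder. The ladder is on top of the table. The gap from the ladder to the table's −x edge is 642 mm.

The ladder's min-x is at 642; the table's min-x is 0; gap = 642 mm.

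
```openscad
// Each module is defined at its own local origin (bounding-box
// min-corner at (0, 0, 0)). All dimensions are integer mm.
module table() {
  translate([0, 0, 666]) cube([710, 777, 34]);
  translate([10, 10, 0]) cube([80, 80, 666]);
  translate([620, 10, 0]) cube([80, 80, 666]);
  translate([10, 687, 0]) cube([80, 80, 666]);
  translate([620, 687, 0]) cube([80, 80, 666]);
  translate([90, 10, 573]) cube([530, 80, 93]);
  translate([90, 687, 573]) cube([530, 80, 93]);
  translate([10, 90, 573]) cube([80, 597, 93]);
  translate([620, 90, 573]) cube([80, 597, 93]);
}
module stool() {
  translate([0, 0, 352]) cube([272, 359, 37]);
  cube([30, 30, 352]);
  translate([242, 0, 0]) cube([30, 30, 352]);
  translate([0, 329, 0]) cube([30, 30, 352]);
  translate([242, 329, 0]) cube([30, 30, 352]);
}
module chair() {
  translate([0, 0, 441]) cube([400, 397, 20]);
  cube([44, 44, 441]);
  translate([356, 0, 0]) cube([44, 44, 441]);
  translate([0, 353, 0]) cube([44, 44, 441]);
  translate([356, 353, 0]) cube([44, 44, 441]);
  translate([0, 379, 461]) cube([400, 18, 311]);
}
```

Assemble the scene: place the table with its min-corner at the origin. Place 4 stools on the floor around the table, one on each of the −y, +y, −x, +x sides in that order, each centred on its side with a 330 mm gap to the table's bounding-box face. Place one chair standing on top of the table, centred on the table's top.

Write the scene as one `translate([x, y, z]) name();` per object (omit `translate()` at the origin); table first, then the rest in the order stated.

table();
translate([219, -689, 0]) stool();
translate([219, 1107, 0]) stool();
translate([-602, 209, 0]) stool();
translate([1040, 209, 0]) stool();
translate([155, 190, 700]) chair();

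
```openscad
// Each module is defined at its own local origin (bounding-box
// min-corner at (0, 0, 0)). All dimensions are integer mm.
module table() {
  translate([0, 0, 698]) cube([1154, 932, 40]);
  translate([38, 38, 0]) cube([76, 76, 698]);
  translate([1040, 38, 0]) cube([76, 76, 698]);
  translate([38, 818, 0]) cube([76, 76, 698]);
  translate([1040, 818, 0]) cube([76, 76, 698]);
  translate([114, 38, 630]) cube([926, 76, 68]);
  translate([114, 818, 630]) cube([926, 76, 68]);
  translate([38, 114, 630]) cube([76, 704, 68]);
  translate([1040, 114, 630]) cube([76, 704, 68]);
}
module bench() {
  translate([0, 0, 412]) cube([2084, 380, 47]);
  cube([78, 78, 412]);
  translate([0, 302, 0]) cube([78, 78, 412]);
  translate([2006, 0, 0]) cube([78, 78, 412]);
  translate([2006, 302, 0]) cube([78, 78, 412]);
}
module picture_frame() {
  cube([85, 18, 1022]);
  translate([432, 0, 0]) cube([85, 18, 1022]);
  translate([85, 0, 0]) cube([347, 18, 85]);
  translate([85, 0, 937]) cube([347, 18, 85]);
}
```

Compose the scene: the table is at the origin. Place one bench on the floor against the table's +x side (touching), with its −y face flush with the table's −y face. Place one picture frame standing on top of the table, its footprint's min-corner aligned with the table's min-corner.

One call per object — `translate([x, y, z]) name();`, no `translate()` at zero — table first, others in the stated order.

table();
translate([1154, 0, 0]) bench();
translate([0, 0, 738]) picture_frame();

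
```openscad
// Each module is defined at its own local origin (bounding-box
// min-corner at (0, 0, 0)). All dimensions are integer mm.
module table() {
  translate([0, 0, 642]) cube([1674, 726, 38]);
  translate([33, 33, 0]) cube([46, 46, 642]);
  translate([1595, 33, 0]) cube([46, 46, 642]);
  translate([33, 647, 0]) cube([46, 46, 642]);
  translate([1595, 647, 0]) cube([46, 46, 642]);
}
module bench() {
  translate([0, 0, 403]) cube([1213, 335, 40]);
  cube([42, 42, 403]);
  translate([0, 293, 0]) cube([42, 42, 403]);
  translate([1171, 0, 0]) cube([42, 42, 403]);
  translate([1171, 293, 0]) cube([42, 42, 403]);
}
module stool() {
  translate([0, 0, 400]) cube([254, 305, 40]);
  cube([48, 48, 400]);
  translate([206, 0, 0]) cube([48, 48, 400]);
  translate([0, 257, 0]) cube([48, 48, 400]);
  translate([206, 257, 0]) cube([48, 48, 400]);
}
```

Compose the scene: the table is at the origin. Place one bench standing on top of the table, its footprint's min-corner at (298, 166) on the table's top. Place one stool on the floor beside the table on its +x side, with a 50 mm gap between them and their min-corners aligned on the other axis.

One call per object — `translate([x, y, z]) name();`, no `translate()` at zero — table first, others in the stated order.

table();
translate([298, 166, 680]) bench();
translate([1724, 0, 0]) stool();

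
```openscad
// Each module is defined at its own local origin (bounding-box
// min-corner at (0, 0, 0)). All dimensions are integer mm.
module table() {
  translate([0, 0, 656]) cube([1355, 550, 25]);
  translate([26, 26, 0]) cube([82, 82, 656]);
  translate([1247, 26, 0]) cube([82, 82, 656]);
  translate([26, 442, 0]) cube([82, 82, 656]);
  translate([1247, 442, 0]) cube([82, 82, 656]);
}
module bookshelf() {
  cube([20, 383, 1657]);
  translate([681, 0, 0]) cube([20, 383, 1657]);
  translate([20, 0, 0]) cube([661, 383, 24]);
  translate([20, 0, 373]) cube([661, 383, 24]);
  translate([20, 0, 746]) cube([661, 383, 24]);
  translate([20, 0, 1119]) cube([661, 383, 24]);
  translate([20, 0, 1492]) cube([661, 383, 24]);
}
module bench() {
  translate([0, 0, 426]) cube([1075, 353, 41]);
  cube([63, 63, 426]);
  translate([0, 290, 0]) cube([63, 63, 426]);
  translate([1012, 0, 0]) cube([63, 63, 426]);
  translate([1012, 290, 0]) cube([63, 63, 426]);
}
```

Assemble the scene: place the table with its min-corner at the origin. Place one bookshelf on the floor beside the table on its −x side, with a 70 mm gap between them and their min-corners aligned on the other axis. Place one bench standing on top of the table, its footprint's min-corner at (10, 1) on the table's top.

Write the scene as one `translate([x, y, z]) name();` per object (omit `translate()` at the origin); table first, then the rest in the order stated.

table();
translate([-771, 0, 0]) bookshelf();
translate([10, 1, 681]) bench();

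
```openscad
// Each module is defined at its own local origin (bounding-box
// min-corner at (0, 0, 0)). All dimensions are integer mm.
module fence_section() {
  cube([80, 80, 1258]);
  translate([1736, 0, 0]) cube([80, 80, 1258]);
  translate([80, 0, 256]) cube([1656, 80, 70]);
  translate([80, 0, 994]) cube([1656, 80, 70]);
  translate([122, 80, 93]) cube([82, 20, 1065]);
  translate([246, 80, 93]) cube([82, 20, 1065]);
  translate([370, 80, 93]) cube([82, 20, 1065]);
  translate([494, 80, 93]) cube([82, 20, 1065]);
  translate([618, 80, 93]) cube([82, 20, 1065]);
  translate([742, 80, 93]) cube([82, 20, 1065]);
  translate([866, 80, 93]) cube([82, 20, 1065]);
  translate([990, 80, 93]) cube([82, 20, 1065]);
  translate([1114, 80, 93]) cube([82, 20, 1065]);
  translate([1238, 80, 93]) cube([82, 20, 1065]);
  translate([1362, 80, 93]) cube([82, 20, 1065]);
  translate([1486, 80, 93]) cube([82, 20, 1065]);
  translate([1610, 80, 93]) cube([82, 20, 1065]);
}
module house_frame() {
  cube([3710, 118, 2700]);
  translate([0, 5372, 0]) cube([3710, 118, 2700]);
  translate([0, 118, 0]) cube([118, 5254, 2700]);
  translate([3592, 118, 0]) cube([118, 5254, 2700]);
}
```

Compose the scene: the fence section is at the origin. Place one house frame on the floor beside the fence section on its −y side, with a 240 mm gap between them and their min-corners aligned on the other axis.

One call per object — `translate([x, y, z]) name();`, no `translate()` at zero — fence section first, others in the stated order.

fence_section();
translate([0, -5730, 0]) house_frame();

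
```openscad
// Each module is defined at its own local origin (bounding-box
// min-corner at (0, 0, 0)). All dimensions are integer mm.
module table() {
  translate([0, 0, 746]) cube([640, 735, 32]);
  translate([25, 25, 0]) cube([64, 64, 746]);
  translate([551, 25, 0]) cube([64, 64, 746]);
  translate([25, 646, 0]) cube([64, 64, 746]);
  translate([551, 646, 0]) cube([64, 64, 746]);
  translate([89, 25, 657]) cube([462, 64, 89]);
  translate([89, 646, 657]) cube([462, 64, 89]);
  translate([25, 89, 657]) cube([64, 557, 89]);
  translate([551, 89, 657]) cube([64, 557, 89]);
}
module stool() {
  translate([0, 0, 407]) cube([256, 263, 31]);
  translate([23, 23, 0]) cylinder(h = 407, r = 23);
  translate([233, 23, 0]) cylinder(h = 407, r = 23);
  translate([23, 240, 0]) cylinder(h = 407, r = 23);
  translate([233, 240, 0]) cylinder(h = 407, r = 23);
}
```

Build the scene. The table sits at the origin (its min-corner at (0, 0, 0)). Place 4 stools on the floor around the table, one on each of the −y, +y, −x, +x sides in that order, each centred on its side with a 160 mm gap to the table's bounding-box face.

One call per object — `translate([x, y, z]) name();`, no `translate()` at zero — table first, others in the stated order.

table();
translate([192, -423, 0]) stool();
translate([192, 895, 0]) stool();
translate([-416, 236, 0]) stool();
translate([800, 236, 0]) stool();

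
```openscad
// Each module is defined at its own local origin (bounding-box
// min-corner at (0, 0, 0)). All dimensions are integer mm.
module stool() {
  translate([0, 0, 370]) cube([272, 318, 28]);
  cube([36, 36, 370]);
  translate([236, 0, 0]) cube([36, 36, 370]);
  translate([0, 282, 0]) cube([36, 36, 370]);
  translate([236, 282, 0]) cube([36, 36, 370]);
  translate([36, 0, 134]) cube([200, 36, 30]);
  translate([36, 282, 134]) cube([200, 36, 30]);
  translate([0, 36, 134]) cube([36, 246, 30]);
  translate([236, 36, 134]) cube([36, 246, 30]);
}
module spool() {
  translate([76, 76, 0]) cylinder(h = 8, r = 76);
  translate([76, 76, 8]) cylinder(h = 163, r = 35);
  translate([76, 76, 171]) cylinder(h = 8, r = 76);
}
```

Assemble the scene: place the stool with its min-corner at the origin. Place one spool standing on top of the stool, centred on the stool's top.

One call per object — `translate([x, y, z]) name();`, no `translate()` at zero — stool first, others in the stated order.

stool();
translate([60, 83, 398]) spool();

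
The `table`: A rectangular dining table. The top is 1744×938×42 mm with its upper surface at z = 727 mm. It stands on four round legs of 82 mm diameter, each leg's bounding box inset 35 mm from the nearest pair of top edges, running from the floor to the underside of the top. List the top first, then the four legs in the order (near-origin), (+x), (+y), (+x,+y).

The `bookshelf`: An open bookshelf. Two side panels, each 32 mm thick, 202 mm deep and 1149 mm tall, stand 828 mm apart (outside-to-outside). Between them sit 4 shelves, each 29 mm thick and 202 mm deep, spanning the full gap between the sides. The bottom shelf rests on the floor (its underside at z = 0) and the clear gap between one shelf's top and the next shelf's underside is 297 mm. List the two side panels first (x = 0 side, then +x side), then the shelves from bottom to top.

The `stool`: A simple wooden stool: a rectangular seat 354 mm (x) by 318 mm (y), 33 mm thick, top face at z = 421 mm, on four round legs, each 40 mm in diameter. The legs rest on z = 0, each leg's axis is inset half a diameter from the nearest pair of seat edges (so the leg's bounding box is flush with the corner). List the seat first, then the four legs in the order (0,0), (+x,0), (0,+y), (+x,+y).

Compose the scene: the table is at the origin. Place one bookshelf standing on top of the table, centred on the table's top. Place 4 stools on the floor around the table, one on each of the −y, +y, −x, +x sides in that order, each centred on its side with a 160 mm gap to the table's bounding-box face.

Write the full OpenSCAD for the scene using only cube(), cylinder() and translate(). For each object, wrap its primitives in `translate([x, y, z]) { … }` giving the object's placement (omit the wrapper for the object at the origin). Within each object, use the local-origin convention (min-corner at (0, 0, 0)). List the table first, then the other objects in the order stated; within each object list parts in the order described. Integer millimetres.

translate([0, 0, 685]) cube([1744, 938, 42]);
translate([76, 76, 0]) cylinder(h = 685, r = 41);
translate([1668, 76, 0]) cylinder(h = 685, r = 41);
translate([76, 862, 0]) cylinder(h = 685, r = 41);
translate([1668, 862, 0]) cylinder(h = 685, r = 41);
translate([458, 368, 727]) {
  cube([32, 202, 1149]);
  translate([796, 0, 0]) cube([32, 202, 1149]);
  translate([32, 0, 0]) cube([764, 202, 29]);
  translate([32, 0, 326]) cube([764, 202, 29]);
  translate([32, 0, 652]) cube([764, 202, 29]);
  translate([32, 0, 978]) cube([764, 202, 29]);
}
translate([695, -478, 0]) {
  translate([0, 0, 388]) cube([354, 318, 33]);
  translate([20, 20, 0]) cylinder(h = 388, r = 20);
  translate([334, 20, 0]) cylinder(h = 388, r = 20);
  translate([20, 298, 0]) cylinder(h = 388, r = 20);
  translate([334, 298, 0]) cylinder(h = 388, r = 20);
}
translate([695, 1098, 0]) {
  translate([0, 0, 388]) cube([354, 318, 33]);
  translate([20, 20, 0]) cylinder(h = 388, r = 20);
  translate([334, 20, 0]) cylinder(h = 388, r = 20);
  translate([20, 298, 0]) cylinder(h = 388, r = 20);
  translate([334, 298, 0]) cylinder(h = 388, r = 20);
}
translate([-514, 310, 0]) {
  translate([0, 0, 388]) cube([354, 318, 33]);
  translate([20, 20, 0]) cylinder(h = 388, r = 20);
  translate([334, 20, 0]) cylinder(h = 388, r = 20);
  translate([20, 298, 0]) cylinder(h = 388, r = 20);
  translate([334, 298, 0]) cylinder(h = 388, r = 20);
}
translate([1904, 310, 0]) {
  translate([0, 0, 388]) cube([354, 318, 33]);
  translate([20, 20, 0]) cylinder(h = 388, r = 20);
  translate([334, 20, 0]) cylinder(h = 388, r = 20);
  translate([20, 298, 0]) cylinder(h = 388, r = 20);
  translate([334, 298, 0]) cylinder(h = 388, r = 20);
}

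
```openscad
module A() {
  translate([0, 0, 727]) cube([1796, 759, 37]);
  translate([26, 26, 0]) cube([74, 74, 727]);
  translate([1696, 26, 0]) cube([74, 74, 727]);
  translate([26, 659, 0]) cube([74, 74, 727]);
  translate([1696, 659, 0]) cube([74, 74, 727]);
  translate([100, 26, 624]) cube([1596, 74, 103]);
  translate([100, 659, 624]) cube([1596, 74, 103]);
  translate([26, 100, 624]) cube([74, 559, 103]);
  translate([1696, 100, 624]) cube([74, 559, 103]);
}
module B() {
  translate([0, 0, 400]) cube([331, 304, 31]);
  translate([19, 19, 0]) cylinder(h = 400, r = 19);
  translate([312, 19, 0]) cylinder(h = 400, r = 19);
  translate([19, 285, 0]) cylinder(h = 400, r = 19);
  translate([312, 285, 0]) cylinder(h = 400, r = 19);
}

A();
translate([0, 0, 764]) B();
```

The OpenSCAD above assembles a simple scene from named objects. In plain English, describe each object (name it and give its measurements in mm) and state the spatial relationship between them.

A is a rectangular dining table. The top is 1796×759×37 mm with its upper surface at z = 764 mm. It stands on four 74×74 mm square legs, each inset 26 mm from the nearest pair of top edges, running from the floor to the underside of the top. Four apron rails, 74 mm thick and 103 mm tall, run between adjacent legs with their top edges flush with the underside of the top and their outer faces flush with the legs' outer faces.

B is a four-legged stool. The seat is 331×304 mm, 31 mm thick, top at z = 431 mm. It stands on four round legs, each 38 mm in diameter, from z = 0 to the seat underside, each leg's axis is inset half a diameter from the nearest pair of seat edges (so the leg's bounding box is flush with the corner).

The stool is on top of the table.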